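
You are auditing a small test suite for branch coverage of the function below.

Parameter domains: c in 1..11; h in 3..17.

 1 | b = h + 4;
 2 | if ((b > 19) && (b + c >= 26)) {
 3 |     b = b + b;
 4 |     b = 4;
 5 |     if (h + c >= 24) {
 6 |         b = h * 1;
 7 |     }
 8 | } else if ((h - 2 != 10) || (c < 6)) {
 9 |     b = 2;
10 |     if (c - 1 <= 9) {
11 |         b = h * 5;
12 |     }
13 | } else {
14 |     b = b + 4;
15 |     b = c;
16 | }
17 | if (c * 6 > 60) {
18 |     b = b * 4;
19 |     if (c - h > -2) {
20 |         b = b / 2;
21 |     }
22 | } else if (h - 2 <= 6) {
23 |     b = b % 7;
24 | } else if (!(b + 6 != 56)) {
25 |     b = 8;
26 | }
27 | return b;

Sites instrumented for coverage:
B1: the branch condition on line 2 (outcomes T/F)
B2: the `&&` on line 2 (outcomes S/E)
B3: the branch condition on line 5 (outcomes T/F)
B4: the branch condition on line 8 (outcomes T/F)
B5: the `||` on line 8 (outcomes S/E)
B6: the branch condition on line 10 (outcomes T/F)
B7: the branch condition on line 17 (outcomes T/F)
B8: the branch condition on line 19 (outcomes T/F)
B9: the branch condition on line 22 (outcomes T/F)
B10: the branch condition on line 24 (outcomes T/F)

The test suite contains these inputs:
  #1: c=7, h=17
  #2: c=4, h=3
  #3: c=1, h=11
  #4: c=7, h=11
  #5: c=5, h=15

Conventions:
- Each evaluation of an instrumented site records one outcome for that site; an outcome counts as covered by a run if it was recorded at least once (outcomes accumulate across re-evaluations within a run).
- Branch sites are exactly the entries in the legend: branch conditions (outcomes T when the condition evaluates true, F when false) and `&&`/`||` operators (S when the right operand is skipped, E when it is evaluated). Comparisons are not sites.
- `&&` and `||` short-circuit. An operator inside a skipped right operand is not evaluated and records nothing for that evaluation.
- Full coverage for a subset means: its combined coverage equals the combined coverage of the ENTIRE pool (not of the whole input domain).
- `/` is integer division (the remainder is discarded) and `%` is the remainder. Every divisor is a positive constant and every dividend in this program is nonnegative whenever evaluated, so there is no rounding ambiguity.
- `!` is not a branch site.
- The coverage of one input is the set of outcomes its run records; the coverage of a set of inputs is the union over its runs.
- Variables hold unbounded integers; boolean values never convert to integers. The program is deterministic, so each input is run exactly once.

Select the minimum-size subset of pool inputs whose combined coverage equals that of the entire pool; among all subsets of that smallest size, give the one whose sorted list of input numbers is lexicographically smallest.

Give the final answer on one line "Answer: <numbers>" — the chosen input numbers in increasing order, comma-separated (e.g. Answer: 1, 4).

run #1 (c=7, h=17) records B1=T, B2=E, B3=T, B7=F, B9=F, B10=F
run #2 (c=4, h=3) records B1=F, B2=S, B4=T, B5=S, B6=T, B7=F, B9=T
run #3 (c=1, h=11) records B1=F, B2=S, B4=T, B5=S, B6=T, B7=F, B9=F, B10=F
run #4 (c=7, h=11) records B1=F, B2=S, B4=T, B5=S, B6=T, B7=F, B9=F, B10=F
run #5 (c=5, h=15) records B1=F, B2=S, B4=T, B5=S, B6=T, B7=F, B9=F, B10=F
pool-wide coverage (12 outcomes): B1=T, B1=F, B2=S, B2=E, B3=T, B4=T, B5=S, B6=T, B7=F, B9=T, B9=F, B10=F
every size-1 subset falls short of the 12 outcomes (best: 8/12)
inputs {1, 2} (size 2) cover everything; no size-2 subset with a lexicographically smaller index list covers all 12

Answer: 1, 2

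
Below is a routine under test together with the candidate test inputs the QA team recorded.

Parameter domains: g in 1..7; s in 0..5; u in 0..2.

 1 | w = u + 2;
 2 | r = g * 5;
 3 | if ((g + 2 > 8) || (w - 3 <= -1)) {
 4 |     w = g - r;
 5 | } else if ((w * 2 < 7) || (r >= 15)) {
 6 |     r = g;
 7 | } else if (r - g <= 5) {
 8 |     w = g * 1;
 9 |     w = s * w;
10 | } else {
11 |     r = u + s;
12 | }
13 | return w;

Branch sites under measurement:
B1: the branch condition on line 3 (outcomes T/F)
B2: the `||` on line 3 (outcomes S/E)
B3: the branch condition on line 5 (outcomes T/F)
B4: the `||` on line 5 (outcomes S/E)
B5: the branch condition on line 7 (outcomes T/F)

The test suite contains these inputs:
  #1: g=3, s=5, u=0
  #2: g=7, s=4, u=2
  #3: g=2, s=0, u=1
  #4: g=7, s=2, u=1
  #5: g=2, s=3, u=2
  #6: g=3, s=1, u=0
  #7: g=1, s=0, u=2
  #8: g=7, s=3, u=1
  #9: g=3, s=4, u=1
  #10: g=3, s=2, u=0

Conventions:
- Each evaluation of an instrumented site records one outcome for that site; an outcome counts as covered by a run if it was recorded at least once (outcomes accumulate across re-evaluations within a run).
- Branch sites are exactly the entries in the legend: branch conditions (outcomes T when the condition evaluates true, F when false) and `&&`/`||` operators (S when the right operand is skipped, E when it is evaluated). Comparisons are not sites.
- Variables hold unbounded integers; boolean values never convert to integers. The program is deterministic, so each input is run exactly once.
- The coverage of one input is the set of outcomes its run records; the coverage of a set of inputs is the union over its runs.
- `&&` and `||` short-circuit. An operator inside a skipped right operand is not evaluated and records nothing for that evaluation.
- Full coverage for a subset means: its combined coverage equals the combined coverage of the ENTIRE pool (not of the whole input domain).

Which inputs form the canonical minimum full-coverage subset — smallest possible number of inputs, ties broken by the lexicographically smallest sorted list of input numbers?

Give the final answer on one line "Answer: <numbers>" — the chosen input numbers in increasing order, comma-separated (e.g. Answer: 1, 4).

#1 (g=3, s=5, u=0) -> B2->E, B1->T; covered: B1=T, B2=E
#2 (g=7, s=4, u=2) -> B2->S, B1->T; covered: B1=T, B2=S
#3 (g=2, s=0, u=1) -> B2->E, B1->F, B4->S, B3->T; covered: B1=F, B2=E, B3=T, B4=S
#4 (g=7, s=2, u=1) -> B2->S, B1->T; covered: B1=T, B2=S
#5 (g=2, s=3, u=2) -> B2->E, B1->F, B4->E, B3->F, B5->F; covered: B1=F, B2=E, B3=F, B4=E, B5=F
#6 (g=3, s=1, u=0) -> B2->E, B1->T; covered: B1=T, B2=E
#7 (g=1, s=0, u=2) -> B2->E, B1->F, B4->E, B3->F, B5->T; covered: B1=F, B2=E, B3=F, B4=E, B5=T
#8 (g=7, s=3, u=1) -> B2->S, B1->T; covered: B1=T, B2=S
#9 (g=3, s=4, u=1) -> B2->E, B1->F, B4->S, B3->T; covered: B1=F, B2=E, B3=T, B4=S
#10 (g=3, s=2, u=0) -> B2->E, B1->T; covered: B1=T, B2=E
together the pool reaches 10 outcomes: B1=T, B1=F, B2=S, B2=E, B3=T, B3=F, B4=S, B4=E, B5=T, B5=F
every size-1 subset falls short of the 10 outcomes (best: 5/10)
every size-2 subset falls short of the 10 outcomes (best: 7/10)
every size-3 subset falls short of the 10 outcomes (best: 9/10)
the canonical winner is {2, 3, 5, 7}: size 4, full 10-outcome coverage, earliest index list among size-4 covers

Answer: 2, 3, 5, 7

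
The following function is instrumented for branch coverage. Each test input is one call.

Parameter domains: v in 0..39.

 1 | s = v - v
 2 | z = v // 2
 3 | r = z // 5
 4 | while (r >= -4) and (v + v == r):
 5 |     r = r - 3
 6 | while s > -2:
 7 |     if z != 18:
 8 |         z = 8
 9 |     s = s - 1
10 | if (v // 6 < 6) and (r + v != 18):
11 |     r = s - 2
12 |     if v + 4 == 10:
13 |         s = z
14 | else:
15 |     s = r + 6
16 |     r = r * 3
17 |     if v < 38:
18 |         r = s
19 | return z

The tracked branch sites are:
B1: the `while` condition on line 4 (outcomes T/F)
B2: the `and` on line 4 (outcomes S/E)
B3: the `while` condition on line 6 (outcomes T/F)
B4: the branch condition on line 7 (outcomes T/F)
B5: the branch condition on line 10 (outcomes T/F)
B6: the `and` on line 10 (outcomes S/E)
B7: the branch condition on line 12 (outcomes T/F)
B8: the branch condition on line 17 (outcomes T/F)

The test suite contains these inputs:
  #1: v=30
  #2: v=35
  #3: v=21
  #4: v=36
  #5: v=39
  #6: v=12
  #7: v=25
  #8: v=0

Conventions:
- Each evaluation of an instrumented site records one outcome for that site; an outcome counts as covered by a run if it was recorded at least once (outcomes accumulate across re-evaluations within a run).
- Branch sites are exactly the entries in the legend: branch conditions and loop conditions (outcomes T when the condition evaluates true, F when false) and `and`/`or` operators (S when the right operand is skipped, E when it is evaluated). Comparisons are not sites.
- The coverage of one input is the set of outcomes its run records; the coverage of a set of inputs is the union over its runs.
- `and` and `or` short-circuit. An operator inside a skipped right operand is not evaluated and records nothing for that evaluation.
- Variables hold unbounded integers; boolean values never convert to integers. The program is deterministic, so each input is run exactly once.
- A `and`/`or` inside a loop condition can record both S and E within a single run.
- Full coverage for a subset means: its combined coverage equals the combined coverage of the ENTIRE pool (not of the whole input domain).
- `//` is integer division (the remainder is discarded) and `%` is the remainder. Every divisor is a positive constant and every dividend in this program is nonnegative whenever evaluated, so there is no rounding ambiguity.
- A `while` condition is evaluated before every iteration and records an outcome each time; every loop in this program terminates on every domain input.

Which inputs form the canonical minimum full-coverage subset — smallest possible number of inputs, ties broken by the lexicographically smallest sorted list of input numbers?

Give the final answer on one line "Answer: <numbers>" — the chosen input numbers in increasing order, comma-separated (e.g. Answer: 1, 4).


test 1 (v=30) fires B2->E, B1->F, B3->T, B4->T, B3->T, B4->T, B3->F, B6->E, B5->T, B7->F; hits B1=F, B2=E, B3=T, B3=F, B4=T, B5=T, B6=E, B7=F
test 2 (v=35) fires B2->E, B1->F, B3->T, B4->T, B3->T, B4->T, B3->F, B6->E, B5->T, B7->F; hits B1=F, B2=E, B3=T, B3=F, B4=T, B5=T, B6=E, B7=F
test 3 (v=21) fires B2->E, B1->F, B3->T, B4->T, B3->T, B4->T, B3->F, B6->E, B5->T, B7->F; hits B1=F, B2=E, B3=T, B3=F, B4=T, B5=T, B6=E, B7=F
test 4 (v=36) fires B2->E, B1->F, B3->T, B4->F, B3->T, B4->F, B3->F, B6->S, B5->F, B8->T; hits B1=F, B2=E, B3=T, B3=F, B4=F, B5=F, B6=S, B8=T
test 5 (v=39) fires B2->E, B1->F, B3->T, B4->T, B3->T, B4->T, B3->F, B6->S, B5->F, B8->F; hits B1=F, B2=E, B3=T, B3=F, B4=T, B5=F, B6=S, B8=F
test 6 (v=12) fires B2->E, B1->F, B3->T, B4->T, B3->T, B4->T, B3->F, B6->E, B5->T, B7->F; hits B1=F, B2=E, B3=T, B3=F, B4=T, B5=T, B6=E, B7=F
test 7 (v=25) fires B2->E, B1->F, B3->T, B4->T, B3->T, B4->T, B3->F, B6->E, B5->T, B7->F; hits B1=F, B2=E, B3=T, B3=F, B4=T, B5=T, B6=E, B7=F
test 8 (v=0) fires B2->E, B1->T, B2->E, B1->F, B3->T, B4->T, B3->T, B4->T, B3->F, B6->E, B5->T, B7->F; hits B1=T, B1=F, B2=E, B3=T, B3=F, B4=T, B5=T, B6=E, B7=F
union over all inputs: B1=T, B1=F, B2=E, B3=T, B3=F, B4=T, B4=F, B5=T, B5=F, B6=S, B6=E, B7=F, B8=T, B8=F (14 outcomes)
checked all size-1 subsets: none covers 14 outcomes (max 9/14)
checked all size-2 subsets: none covers 14 outcomes (max 13/14)
the canonical winner is {4, 5, 8}: size 3, full 14-outcome coverage, earliest index list among size-3 covers
Answer: 4, 5, 8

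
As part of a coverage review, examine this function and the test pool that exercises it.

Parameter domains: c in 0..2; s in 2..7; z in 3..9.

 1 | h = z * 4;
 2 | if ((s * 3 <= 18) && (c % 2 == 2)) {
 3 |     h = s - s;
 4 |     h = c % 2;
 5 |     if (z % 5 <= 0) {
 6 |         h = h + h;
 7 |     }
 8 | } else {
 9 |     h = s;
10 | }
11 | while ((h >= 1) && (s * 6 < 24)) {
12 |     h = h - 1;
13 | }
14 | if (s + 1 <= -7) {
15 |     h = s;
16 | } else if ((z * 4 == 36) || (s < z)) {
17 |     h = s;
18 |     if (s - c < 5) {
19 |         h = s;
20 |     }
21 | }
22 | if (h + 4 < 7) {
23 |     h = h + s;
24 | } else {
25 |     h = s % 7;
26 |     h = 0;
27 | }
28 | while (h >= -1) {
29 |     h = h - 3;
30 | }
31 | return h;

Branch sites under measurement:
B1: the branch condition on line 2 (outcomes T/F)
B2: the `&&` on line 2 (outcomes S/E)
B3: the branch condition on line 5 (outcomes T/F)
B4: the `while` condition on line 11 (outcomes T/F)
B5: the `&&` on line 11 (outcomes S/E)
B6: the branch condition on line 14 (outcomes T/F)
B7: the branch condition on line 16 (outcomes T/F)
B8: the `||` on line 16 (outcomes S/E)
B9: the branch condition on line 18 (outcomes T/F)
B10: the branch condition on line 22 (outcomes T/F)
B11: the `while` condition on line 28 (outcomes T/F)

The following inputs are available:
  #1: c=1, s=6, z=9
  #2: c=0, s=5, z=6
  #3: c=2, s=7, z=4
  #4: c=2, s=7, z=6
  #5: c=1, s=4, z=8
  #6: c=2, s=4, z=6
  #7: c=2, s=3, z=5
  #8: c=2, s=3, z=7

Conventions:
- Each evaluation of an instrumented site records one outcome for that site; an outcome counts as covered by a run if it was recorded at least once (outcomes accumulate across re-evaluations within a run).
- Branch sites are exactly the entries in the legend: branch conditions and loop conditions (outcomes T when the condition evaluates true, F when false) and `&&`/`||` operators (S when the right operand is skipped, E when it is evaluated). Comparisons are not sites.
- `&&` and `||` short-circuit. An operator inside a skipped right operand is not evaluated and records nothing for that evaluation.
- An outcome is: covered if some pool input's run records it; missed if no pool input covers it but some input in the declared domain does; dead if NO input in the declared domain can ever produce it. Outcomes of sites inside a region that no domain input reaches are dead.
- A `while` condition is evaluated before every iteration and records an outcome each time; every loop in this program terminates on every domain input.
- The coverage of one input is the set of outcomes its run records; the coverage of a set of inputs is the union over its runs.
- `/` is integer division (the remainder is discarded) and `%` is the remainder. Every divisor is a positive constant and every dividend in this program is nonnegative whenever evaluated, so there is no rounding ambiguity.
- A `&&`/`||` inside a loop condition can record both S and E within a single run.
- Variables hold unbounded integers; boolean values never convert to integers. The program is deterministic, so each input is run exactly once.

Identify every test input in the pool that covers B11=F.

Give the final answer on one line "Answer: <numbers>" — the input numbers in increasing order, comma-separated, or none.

input #1 (c=1, s=6, z=9): records B11=F
input #2 (c=0, s=5, z=6): records B11=F
input #3 (c=2, s=7, z=4): records B11=F
input #4 (c=2, s=7, z=6): records B11=F
input #5 (c=1, s=4, z=8): records B11=F
input #6 (c=2, s=4, z=6): records B11=F
input #7 (c=2, s=3, z=5): records B11=F
input #8 (c=2, s=3, z=7): records B11=F

Answer: 1, 2, 3, 4, 5, 6, 7, 8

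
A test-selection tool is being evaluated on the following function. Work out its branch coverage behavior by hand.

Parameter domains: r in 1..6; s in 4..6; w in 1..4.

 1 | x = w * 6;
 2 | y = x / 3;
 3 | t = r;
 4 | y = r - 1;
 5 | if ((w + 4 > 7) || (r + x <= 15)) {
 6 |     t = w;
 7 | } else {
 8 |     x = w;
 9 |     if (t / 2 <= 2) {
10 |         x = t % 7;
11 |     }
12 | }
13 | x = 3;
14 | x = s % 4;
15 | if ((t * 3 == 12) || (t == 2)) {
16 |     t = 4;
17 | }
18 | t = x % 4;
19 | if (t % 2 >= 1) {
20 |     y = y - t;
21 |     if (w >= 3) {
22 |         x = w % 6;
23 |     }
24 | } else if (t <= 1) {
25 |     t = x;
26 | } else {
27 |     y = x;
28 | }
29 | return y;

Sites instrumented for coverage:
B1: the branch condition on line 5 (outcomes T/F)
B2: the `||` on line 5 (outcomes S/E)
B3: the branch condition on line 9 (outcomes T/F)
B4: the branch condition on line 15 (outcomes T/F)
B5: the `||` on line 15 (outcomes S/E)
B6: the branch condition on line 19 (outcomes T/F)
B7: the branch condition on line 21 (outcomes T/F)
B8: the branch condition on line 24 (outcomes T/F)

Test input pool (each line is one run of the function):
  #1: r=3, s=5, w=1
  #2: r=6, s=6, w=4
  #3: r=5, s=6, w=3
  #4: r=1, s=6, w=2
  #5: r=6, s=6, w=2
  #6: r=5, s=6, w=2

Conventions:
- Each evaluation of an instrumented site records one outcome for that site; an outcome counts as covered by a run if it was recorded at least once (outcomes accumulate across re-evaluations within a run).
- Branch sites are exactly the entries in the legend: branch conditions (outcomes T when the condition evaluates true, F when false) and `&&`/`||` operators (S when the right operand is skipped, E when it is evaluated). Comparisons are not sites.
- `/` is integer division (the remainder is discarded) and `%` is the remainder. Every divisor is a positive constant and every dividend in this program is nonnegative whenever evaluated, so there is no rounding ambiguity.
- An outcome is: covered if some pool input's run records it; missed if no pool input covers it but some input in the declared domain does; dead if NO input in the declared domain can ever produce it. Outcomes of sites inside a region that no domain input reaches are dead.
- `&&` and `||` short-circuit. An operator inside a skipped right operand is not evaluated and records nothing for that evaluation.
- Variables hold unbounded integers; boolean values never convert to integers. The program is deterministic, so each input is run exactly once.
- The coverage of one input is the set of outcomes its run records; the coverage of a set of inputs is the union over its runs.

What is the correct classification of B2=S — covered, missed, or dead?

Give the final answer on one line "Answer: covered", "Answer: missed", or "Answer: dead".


B2=S is recorded by pool input(s) 2 -> covered
Answer: covered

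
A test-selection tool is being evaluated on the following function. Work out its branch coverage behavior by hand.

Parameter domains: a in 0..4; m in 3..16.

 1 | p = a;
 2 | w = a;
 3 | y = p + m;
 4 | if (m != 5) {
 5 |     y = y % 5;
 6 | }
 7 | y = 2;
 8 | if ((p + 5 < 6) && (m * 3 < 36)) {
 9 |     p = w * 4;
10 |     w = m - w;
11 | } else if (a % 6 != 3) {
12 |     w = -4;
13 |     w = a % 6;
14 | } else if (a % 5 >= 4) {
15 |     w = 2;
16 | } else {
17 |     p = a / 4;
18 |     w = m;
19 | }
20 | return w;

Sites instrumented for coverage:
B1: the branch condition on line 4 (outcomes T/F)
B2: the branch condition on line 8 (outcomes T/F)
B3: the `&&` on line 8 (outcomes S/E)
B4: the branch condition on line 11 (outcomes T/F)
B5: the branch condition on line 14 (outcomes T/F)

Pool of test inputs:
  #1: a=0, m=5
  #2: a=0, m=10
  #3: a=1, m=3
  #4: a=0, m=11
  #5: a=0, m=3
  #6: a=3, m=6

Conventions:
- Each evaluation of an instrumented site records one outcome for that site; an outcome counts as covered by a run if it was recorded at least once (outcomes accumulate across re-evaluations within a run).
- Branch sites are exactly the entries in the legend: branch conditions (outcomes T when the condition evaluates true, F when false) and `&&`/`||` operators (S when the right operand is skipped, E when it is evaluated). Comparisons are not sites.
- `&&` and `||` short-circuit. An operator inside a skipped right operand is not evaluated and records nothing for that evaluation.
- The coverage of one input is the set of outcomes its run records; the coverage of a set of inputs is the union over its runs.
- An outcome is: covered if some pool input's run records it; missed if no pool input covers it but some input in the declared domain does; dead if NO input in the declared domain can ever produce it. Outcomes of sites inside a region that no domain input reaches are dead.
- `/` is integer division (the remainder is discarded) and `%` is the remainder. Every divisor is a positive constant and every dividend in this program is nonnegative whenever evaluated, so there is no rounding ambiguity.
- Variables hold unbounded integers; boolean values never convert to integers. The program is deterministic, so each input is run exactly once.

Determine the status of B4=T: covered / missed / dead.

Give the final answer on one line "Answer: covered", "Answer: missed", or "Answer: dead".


B4=T is recorded by pool input(s) 3 -> covered
Answer: covered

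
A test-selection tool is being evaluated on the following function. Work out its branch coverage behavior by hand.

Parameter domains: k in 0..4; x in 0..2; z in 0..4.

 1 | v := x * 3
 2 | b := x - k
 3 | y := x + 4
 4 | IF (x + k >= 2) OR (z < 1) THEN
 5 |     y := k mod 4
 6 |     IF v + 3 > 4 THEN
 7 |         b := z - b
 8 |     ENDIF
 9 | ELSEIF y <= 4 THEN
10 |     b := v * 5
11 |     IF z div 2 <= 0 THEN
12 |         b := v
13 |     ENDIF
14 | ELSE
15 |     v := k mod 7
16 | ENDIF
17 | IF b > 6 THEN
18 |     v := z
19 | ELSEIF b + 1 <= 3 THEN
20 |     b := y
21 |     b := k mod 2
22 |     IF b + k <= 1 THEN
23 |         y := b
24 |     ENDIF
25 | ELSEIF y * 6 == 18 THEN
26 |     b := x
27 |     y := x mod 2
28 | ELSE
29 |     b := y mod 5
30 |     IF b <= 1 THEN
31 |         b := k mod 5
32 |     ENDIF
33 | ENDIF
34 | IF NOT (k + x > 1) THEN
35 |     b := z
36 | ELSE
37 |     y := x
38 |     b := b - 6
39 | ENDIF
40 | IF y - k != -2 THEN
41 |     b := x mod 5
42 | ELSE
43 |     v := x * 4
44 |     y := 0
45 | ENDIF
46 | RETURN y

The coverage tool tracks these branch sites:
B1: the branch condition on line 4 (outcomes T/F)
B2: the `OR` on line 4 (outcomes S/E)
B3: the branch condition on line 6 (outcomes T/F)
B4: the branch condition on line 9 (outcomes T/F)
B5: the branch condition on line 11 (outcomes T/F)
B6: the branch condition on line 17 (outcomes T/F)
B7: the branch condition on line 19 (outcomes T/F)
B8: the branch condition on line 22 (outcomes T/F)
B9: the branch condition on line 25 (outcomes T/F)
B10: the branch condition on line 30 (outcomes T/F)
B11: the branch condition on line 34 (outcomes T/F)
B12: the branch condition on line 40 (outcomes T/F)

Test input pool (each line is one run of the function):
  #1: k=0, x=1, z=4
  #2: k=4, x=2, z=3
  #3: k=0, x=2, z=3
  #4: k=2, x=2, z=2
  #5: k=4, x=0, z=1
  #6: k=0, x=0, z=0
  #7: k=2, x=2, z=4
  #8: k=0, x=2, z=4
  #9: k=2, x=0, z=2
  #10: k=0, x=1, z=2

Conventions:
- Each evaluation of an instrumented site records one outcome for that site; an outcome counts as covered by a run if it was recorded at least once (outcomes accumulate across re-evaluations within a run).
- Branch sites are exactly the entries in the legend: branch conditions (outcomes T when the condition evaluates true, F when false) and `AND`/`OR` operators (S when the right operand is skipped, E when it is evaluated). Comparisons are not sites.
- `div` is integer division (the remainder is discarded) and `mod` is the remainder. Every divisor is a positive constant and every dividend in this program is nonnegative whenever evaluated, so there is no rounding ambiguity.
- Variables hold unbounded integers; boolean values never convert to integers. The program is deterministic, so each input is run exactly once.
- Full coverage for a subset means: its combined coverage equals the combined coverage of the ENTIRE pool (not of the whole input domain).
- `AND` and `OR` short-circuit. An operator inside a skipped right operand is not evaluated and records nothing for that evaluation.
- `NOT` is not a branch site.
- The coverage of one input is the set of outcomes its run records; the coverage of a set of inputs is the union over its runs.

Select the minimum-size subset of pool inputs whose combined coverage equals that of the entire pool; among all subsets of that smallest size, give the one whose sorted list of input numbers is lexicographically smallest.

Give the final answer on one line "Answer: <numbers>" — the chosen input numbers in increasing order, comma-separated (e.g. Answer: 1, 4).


run #1 (k=0, x=1, z=4) runs B2->E, B1->F, B4->F, B6->F, B7->T, B8->T, B11->T, B12->T; records B1=F, B2=E, B4=F, B6=F, B7=T, B8=T, B11=T, B12=T
run #2 (k=4, x=2, z=3) runs B2->S, B1->T, B3->T, B6->F, B7->F, B9->F, B10->T, B11->F, B12->F; records B1=T, B2=S, B3=T, B6=F, B7=F, B9=F, B10=T, B11=F, B12=F
run #3 (k=0, x=2, z=3) runs B2->S, B1->T, B3->T, B6->F, B7->T, B8->T, B11->F, B12->T; records B1=T, B2=S, B3=T, B6=F, B7=T, B8=T, B11=F, B12=T
run #4 (k=2, x=2, z=2) runs B2->S, B1->T, B3->T, B6->F, B7->T, B8->F, B11->F, B12->T; records B1=T, B2=S, B3=T, B6=F, B7=T, B8=F, B11=F, B12=T
run #5 (k=4, x=0, z=1) runs B2->S, B1->T, B3->F, B6->F, B7->T, B8->F, B11->F, B12->T; records B1=T, B2=S, B3=F, B6=F, B7=T, B8=F, B11=F, B12=T
run #6 (k=0, x=0, z=0) runs B2->E, B1->T, B3->F, B6->F, B7->T, B8->T, B11->T, B12->T; records B1=T, B2=E, B3=F, B6=F, B7=T, B8=T, B11=T, B12=T
run #7 (k=2, x=2, z=4) runs B2->S, B1->T, B3->T, B6->F, B7->F, B9->F, B10->F, B11->F, B12->T; records B1=T, B2=S, B3=T, B6=F, B7=F, B9=F, B10=F, B11=F, B12=T
run #8 (k=0, x=2, z=4) runs B2->S, B1->T, B3->T, B6->F, B7->T, B8->T, B11->F, B12->T; records B1=T, B2=S, B3=T, B6=F, B7=T, B8=T, B11=F, B12=T
run #9 (k=2, x=0, z=2) runs B2->S, B1->T, B3->F, B6->F, B7->T, B8->F, B11->F, B12->F; records B1=T, B2=S, B3=F, B6=F, B7=T, B8=F, B11=F, B12=F
run #10 (k=0, x=1, z=2) runs B2->E, B1->F, B4->F, B6->F, B7->T, B8->T, B11->T, B12->T; records B1=F, B2=E, B4=F, B6=F, B7=T, B8=T, B11=T, B12=T
together the pool reaches 19 outcomes: B1=T, B1=F, B2=S, B2=E, B3=T, B3=F, B4=F, B6=F, B7=T, B7=F, B8=T, B8=F, B9=F, B10=T, B10=F, B11=T, B11=F, B12=T, B12=F
every size-1 subset falls short of the 19 outcomes (best: 9/19)
every size-2 subset falls short of the 19 outcomes (best: 16/19)
every size-3 subset falls short of the 19 outcomes (best: 18/19)
size 4: inputs {1, 2, 5, 7} cover all 19 outcomes, and no lexicographically smaller subset of this size does
Answer: 1, 2, 5, 7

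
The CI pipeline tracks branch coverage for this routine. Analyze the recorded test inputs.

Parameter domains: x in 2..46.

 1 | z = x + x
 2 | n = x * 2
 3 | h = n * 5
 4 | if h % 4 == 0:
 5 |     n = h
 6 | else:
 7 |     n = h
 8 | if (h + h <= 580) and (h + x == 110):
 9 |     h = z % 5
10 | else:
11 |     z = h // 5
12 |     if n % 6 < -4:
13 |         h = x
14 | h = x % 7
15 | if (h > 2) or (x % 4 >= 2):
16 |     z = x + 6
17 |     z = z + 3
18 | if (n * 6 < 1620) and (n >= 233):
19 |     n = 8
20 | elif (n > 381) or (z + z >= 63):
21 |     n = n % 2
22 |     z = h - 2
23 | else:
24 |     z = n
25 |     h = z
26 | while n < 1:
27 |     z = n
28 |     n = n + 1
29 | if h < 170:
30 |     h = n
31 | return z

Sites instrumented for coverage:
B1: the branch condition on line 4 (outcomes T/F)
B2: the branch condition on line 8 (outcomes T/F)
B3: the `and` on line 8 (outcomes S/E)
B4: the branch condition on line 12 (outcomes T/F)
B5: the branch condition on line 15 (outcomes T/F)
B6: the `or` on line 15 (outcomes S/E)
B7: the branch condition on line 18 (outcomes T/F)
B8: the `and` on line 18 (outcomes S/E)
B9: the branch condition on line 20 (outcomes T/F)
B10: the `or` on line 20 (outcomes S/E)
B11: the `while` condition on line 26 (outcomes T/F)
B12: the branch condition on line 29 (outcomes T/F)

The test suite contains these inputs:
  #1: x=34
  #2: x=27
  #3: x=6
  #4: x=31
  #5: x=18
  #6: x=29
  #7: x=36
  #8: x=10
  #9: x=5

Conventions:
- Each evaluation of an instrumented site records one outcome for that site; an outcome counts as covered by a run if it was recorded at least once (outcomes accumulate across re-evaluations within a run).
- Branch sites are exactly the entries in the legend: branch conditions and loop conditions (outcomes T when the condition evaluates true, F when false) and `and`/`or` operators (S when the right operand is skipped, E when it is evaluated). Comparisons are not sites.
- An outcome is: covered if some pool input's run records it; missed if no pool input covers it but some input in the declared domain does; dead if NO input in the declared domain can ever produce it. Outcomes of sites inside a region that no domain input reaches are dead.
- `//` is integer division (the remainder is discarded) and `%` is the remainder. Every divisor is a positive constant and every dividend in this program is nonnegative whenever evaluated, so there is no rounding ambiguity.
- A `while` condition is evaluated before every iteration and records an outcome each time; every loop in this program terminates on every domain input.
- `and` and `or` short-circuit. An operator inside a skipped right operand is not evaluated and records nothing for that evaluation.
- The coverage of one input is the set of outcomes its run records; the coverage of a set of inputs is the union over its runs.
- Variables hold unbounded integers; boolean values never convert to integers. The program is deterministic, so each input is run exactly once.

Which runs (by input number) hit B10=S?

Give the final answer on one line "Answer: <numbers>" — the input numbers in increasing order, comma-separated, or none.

input #1 (x=34): does not record B10=S
input #2 (x=27): does not record B10=S
input #3 (x=6): does not record B10=S
input #4 (x=31): does not record B10=S
input #5 (x=18): does not record B10=S
input #6 (x=29): does not record B10=S
input #7 (x=36): does not record B10=S
input #8 (x=10): does not record B10=S
input #9 (x=5): does not record B10=S

Answer: none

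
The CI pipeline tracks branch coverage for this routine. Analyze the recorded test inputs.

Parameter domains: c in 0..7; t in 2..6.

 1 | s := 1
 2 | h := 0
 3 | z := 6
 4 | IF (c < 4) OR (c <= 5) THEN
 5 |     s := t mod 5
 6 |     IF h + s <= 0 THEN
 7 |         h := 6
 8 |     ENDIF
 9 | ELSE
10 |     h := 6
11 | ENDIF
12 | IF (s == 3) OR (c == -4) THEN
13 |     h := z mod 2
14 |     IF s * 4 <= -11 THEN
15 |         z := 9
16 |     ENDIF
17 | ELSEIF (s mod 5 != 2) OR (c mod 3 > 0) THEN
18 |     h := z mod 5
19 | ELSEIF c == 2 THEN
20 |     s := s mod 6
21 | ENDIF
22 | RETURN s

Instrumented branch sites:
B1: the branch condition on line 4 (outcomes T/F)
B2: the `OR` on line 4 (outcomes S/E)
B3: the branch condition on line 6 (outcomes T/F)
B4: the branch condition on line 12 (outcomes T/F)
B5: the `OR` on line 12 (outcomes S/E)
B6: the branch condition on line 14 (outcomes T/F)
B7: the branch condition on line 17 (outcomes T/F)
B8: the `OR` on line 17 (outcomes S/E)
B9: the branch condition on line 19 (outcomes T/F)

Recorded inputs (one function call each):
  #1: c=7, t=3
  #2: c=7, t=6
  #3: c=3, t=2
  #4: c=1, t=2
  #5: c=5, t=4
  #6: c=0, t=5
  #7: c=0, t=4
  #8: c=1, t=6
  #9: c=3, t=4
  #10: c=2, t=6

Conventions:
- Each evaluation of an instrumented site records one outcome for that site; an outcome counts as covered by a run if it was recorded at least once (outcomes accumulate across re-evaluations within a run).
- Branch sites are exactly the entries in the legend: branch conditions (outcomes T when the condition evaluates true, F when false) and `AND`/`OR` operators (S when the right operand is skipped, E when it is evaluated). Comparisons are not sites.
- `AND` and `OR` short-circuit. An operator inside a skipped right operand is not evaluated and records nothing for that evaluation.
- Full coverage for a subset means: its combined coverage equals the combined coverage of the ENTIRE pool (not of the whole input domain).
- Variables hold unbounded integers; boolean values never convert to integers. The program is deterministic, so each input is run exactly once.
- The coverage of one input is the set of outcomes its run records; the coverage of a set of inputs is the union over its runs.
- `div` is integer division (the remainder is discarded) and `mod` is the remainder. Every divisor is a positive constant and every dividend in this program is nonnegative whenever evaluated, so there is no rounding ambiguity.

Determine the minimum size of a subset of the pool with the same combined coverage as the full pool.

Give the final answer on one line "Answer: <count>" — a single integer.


#1 (c=7, t=3) -> covered: B1=F, B2=E, B4=F, B5=E, B7=T, B8=S
#2 (c=7, t=6) -> covered: B1=F, B2=E, B4=F, B5=E, B7=T, B8=S
#3 (c=3, t=2) -> covered: B1=T, B2=S, B3=F, B4=F, B5=E, B7=F, B8=E, B9=F
#4 (c=1, t=2) -> covered: B1=T, B2=S, B3=F, B4=F, B5=E, B7=T, B8=E
#5 (c=5, t=4) -> covered: B1=T, B2=E, B3=F, B4=F, B5=E, B7=T, B8=S
#6 (c=0, t=5) -> covered: B1=T, B2=S, B3=T, B4=F, B5=E, B7=T, B8=S
#7 (c=0, t=4) -> covered: B1=T, B2=S, B3=F, B4=F, B5=E, B7=T, B8=S
#8 (c=1, t=6) -> covered: B1=T, B2=S, B3=F, B4=F, B5=E, B7=T, B8=S
#9 (c=3, t=4) -> covered: B1=T, B2=S, B3=F, B4=F, B5=E, B7=T, B8=S
#10 (c=2, t=6) -> covered: B1=T, B2=S, B3=F, B4=F, B5=E, B7=T, B8=S
the full pool covers 13 outcomes: B1=T, B1=F, B2=S, B2=E, B3=T, B3=F, B4=F, B5=E, B7=T, B7=F, B8=S, B8=E, B9=F
no size-1 subset reaches all 13 outcomes (best union: 8/13)
no size-2 subset reaches all 13 outcomes (best union: 12/13)
inputs {1, 3, 6} (size 3) cover everything; no size-3 subset with a lexicographically smaller index list covers all 13
Answer: 3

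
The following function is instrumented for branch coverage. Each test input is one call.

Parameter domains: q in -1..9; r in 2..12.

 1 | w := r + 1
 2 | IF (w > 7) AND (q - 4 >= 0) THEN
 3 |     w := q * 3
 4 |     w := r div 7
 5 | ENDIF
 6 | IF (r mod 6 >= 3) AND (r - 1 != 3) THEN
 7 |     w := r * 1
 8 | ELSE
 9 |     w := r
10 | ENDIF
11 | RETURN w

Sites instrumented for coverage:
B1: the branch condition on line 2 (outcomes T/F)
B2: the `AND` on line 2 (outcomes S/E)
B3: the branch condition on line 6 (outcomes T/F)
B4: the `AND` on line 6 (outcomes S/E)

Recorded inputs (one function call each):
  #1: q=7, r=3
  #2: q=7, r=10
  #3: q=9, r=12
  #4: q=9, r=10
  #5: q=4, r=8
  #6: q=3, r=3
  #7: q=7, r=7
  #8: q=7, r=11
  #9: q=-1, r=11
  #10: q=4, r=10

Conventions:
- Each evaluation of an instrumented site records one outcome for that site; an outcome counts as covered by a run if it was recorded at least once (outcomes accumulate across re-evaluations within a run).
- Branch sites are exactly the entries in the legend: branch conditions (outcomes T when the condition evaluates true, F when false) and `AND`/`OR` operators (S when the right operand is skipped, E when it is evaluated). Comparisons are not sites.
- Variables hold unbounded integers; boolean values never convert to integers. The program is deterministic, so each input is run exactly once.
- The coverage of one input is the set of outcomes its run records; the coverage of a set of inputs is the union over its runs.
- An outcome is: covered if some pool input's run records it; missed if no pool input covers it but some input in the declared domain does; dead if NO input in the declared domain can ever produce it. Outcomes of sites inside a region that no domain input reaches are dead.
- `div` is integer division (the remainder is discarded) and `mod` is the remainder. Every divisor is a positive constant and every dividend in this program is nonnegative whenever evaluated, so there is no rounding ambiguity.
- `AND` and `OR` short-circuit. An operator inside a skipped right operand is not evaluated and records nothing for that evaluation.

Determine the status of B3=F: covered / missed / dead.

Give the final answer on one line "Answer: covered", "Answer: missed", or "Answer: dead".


B3=F is recorded by pool input(s) 3, 5, 7 -> covered
Answer: covered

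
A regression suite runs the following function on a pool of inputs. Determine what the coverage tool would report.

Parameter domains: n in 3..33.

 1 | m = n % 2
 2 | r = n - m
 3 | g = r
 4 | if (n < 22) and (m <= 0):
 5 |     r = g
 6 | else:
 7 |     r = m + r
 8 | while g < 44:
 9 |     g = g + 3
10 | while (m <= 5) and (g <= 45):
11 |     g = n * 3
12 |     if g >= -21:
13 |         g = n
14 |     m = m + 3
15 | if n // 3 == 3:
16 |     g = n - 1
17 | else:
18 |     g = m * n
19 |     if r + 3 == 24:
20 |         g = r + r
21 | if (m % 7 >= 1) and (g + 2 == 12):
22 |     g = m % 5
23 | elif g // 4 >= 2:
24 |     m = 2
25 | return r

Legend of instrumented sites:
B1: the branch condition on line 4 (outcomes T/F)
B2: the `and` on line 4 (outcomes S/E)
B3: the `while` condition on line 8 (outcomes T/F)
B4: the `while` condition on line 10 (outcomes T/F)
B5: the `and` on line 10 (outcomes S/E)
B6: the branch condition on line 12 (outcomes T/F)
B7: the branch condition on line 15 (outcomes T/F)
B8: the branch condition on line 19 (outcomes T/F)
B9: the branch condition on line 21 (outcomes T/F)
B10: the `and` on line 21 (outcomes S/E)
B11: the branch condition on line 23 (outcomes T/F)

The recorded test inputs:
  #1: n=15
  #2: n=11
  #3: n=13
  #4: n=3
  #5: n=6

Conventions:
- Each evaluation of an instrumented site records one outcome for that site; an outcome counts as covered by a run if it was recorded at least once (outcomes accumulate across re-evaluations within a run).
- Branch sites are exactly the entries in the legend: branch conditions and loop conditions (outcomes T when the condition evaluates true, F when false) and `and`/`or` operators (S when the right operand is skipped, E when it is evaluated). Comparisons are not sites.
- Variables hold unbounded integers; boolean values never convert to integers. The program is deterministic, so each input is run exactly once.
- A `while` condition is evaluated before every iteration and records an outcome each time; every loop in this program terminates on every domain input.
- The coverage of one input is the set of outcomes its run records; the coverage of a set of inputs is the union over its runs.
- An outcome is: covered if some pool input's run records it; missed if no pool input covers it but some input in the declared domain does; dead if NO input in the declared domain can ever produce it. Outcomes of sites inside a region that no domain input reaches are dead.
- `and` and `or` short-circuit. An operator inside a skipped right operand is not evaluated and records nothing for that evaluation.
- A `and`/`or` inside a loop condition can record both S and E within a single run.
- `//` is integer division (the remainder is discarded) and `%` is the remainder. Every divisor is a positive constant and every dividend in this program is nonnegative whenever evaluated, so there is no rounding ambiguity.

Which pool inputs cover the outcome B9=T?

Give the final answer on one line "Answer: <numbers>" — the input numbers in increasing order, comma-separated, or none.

input #1 (n=15): misses B9=T
input #2 (n=11): covers B9=T
input #3 (n=13): misses B9=T
input #4 (n=3): misses B9=T
input #5 (n=6): misses B9=T

Answer: 2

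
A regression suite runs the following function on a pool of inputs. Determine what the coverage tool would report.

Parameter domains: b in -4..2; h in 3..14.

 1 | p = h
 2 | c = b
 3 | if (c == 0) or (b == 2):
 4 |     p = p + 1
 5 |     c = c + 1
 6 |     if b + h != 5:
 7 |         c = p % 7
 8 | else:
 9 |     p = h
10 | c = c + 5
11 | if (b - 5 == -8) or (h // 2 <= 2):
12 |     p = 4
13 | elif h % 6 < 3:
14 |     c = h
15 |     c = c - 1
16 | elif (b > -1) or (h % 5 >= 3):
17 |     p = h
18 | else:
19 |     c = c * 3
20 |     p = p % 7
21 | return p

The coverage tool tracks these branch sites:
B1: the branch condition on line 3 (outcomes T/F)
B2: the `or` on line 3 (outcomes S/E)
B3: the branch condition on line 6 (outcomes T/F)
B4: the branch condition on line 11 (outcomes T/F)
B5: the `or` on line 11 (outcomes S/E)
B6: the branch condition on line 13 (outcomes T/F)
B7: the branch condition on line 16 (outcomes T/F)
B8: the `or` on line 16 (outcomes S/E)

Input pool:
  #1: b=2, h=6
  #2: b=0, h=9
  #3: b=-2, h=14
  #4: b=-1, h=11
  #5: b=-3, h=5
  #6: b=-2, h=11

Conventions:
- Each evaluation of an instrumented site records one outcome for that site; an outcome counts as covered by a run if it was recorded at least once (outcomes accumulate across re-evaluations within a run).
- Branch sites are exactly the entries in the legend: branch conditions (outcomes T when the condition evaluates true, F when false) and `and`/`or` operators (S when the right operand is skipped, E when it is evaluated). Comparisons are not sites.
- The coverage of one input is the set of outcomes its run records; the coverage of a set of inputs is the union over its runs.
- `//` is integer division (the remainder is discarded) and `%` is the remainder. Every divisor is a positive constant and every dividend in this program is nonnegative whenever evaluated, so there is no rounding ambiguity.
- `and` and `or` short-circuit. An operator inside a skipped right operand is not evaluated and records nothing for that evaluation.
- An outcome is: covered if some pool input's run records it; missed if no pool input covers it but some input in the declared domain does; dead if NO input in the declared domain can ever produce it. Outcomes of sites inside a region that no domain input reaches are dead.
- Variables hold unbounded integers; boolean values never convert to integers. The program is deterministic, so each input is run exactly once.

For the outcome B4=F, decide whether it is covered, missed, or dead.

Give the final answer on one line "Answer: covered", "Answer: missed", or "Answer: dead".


B4=F is recorded by pool input(s) 1, 2, 3, 4, 6 -> covered
Answer: covered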